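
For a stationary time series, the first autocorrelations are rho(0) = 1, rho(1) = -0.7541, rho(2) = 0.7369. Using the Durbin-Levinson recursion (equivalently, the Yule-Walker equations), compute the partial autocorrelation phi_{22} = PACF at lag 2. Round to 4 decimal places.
\phi_{22} = 0.3900

The PACF at lag k is phi_{kk}, the last component of the solution
to the Yule-Walker system G_k phi = r_k where
  (G_k)_{ij} = rho(|i - j|), (r_k)_i = rho(i), i,j = 1..k.
Equivalently, Durbin-Levinson gives phi_{kk} iteratively:
  phi_{11} = rho(1)
  phi_{kk} = [rho(k) - sum_{j=1..k-1} phi_{k-1,j} rho(k-j)]
            / [1 - sum_{j=1..k-1} phi_{k-1,j} rho(j)],
  phi_{k,j} = phi_{k-1,j} - phi_{kk} phi_{k-1,k-j},  j = 1..k-1.
Step k = 1:
  phi_11 = rho(1) = -0.7541.
Step k = 2:
  phi_22 = [rho(2) - phi_11 rho(1)] / [1 - phi_11 rho(1)] = [0.7369 - (-0.7541)(-0.7541)] / [1 - (-0.7541)(-0.7541)]
         = 0.16823319 / 0.43133319 = 0.39.
Therefore phi_{22} = 0.3900.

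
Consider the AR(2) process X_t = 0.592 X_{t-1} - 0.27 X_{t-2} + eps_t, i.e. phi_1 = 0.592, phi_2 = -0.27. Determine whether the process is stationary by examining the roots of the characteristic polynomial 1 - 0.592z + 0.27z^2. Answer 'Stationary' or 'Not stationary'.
\text{Stationary}

The AR(p) characteristic polynomial is P(z) = 1 - 0.592z + 0.27z^2.
Stationarity requires all roots to lie outside the unit circle, i.e. |z| > 1 for every root.
Set 1 + (-0.592) z + (0.27) z^2 = 0, i.e. a z^2 + b z + c = 0 with a = 0.27, b = -0.592, c = 1.
Discriminant D = b^2 - 4ac = (-0.592)^2 - 4*(0.27)*1 = 0.350464 - (1.08) = -0.729536.
D < 0, so the roots are the complex-conjugate pair z = (-b +/- i sqrt(-D)) / (2a) = 1.0963 +/- 1.5817i.
For a conjugate pair |z|^2 = z * conj(z) = (product of roots) = c/a = 1/(0.27) = 3.703704, so |z| = sqrt(3.703704) = 1.9245 for both roots.
Moduli of all roots: 1.9245, 1.9245.
All moduli strictly greater than 1? Yes.
Verdict: Stationary.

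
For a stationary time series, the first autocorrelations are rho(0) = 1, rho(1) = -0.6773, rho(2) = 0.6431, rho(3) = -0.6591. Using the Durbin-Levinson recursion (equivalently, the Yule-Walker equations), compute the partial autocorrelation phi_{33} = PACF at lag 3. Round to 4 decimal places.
\phi_{33} = -0.2951

The PACF at lag k is phi_{kk}, the last component of the solution
to the Yule-Walker system G_k phi = r_k where
  (G_k)_{ij} = rho(|i - j|), (r_k)_i = rho(i), i,j = 1..k.
Equivalently, Durbin-Levinson gives phi_{kk} iteratively:
  phi_{11} = rho(1)
  phi_{kk} = [rho(k) - sum_{j=1..k-1} phi_{k-1,j} rho(k-j)]
            / [1 - sum_{j=1..k-1} phi_{k-1,j} rho(j)],
  phi_{k,j} = phi_{k-1,j} - phi_{kk} phi_{k-1,k-j},  j = 1..k-1.
Step k = 1:
  phi_11 = rho(1) = -0.6773.
Step k = 2:
  phi_22 = [rho(2) - phi_11 rho(1)] / [1 - phi_11 rho(1)] = [0.6431 - (-0.6773)(-0.6773)] / [1 - (-0.6773)(-0.6773)]
         = 0.18436471 / 0.54126471 = 0.340618.
  Update: phi_21 = phi_11 - phi_22 phi_11 = -0.6773 - (0.340618)(-0.6773) = -0.446599.
Step k = 3:
  phi_33 = [rho(3) - phi_21 rho(2) - phi_22 rho(1)] / [1 - phi_21 rho(1) - phi_22 rho(2)]
    numerator   = -0.6591 - (-0.446599)(0.6431) - (0.340618)(-0.6773) = -0.14119124
    denominator = 1 - (-0.446599)(-0.6773) - (0.340618)(0.6431) = 0.4784667
  phi_33 = -0.14119124 / 0.4784667 = -0.2951.
Therefore phi_{33} = -0.2951.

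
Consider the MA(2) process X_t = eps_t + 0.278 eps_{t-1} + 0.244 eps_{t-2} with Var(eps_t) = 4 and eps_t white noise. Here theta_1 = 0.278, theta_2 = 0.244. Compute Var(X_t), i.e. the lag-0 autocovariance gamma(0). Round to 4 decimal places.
\gamma(0) = 4.5473

For an MA(q) process X_t = eps_t + sum_i theta_i eps_{t-i} with
Var(eps_t) = sigma^2, the variance is
  gamma(0) = sigma^2 * (1 + sum_i theta_i^2).
  sum_i theta_i^2 = (0.278)^2 + (0.244)^2 = 0.077284 + 0.059536 = 0.13682.
  gamma(0) = 4 * (1 + 0.13682) = 4 * 1.13682 = 4.54728, which rounds to 4.5473.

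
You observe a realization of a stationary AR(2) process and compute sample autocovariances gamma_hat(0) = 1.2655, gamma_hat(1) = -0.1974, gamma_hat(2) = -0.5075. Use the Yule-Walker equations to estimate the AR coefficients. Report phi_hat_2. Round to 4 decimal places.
\hat\phi_{2} = -0.4360

The Yule-Walker equations for an AR(p) process read, in matrix form,
  Gamma_p phi = r_p,   with   (Gamma_p)_{ij} = gamma(|i - j|),
                       (r_p)_i = gamma(i),   i,j = 1..p.
Substitute the sample gammas (Toeplitz matrix and right-hand side of size 2):
  Gamma_p = [[1.2655, -0.1974], [-0.1974, 1.2655]]
  r_p     = [-0.1974, -0.5075]
Written out:
  1.2655 phi_1 - 0.1974 phi_2 = -0.1974
  -0.1974 phi_1 + 1.2655 phi_2 = -0.5075
Solve by Cramer's rule:
  det = gamma(0)^2 - gamma(1)^2 = (1.2655)^2 - (-0.1974)^2 = 1.60149025 - 0.03896676 = 1.56252349
  phi_hat_1 = [gamma(1) gamma(0) - gamma(1) gamma(2)] / det = [(-0.1974)(1.2655) - (-0.1974)(-0.5075)] / 1.56252349 = -0.3499902 / 1.56252349 = -0.224
  phi_hat_2 = [gamma(0) gamma(2) - gamma(1)^2] / det = [(1.2655)(-0.5075) - (-0.1974)^2] / 1.56252349 = -0.68120801 / 1.56252349 = -0.436
So phi_hat = [-0.2240, -0.4360].
Therefore phi_hat_2 = -0.4360.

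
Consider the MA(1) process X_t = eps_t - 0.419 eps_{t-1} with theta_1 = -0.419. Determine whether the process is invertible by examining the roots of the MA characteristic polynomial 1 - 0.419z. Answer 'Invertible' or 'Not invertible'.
\text{Invertible}

The MA(q) characteristic polynomial is P(z) = 1 - 0.419z.
Invertibility requires all roots to lie outside the unit circle, i.e. |z| > 1 for every root.
This is linear in z: 1 + (-0.419) z = 0  =>  z = -1/(-0.419) = 2.386635,  |z| = 2.386635.
Moduli of all roots: 2.3866.
All moduli strictly greater than 1? Yes.
Verdict: Invertible.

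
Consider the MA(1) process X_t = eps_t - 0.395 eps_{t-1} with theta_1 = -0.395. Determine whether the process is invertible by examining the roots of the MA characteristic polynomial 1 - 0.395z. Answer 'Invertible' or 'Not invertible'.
\text{Invertible}

The MA(q) characteristic polynomial is P(z) = 1 - 0.395z.
Invertibility requires all roots to lie outside the unit circle, i.e. |z| > 1 for every root.
This is linear in z: 1 + (-0.395) z = 0  =>  z = -1/(-0.395) = 2.531646,  |z| = 2.531646.
Moduli of all roots: 2.5316.
All moduli strictly greater than 1? Yes.
Verdict: Invertible.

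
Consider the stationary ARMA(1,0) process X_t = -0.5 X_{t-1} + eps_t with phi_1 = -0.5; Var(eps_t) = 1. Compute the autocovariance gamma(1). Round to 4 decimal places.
\gamma(1) = -0.6667

Multiply the model equation by X_{t-k} and take expectations. With theta_0 = psi_0 = 1 and psi_j the MA(infinity) weights, this gives
  gamma(k) - sum_i phi_i gamma(k-i) = c_k,
  c_k = sigma^2 * sum_{j=k..q} theta_j psi_{j-k}   (c_k = 0 for k > q),
using gamma(-m) = gamma(m).
Pure AR (q = 0): c_0 = sigma^2 = 1, c_k = 0 for k >= 1.
Equations for k = 0 and k = 1 (AR order 1):
  gamma(0) = phi_1 gamma(1) + c_0
  gamma(1) = phi_1 gamma(0) + c_1
Substituting the second into the first: gamma(0) (1 - phi_1^2) = c_0 + phi_1 c_1, so
  gamma(0) = c_0 / (1 - phi_1^2) = 1 / (1 - (-0.5)^2) = 1 / 0.75 = 1.333333.
  gamma(1) = phi_1 gamma(0) = (-0.5)(1.333333) = -0.666667.
Therefore gamma(1) = -0.6667 (to 4 decimal places).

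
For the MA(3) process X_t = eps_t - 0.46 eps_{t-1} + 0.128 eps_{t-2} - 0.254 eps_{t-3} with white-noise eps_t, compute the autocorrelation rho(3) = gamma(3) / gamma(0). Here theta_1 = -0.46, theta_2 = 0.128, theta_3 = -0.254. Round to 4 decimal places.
\rho(3) = -0.1965

For an MA(q) process with theta_0 = 1, the autocovariance is
  gamma(k) = sigma^2 * sum_{i=0..q-k} theta_i * theta_{i+k},
and rho(k) = gamma(k) / gamma(0). Sigma^2 cancels.
  numerator   = (1)*(-0.254) = -0.254.
  denominator = (1)^2 + (-0.46)^2 + (0.128)^2 + (-0.254)^2 = 1.2925.
  rho(3) = -0.254 / 1.2925 = -0.1965.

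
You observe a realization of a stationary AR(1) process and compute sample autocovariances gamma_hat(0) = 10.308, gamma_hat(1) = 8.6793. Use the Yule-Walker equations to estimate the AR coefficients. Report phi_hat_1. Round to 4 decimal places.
\hat\phi_{1} = 0.8420

The Yule-Walker equations for an AR(p) process read, in matrix form,
  Gamma_p phi = r_p,   with   (Gamma_p)_{ij} = gamma(|i - j|),
                       (r_p)_i = gamma(i),   i,j = 1..p.
Substitute the sample gammas (Toeplitz matrix and right-hand side of size 1):
  Gamma_p = [[10.308]]
  r_p     = [8.6793]
With p = 1 this is the single equation gamma(0) phi_1 = gamma(1):
  phi_hat_1 = gamma(1) / gamma(0) = 8.6793 / 10.308 = 0.8420.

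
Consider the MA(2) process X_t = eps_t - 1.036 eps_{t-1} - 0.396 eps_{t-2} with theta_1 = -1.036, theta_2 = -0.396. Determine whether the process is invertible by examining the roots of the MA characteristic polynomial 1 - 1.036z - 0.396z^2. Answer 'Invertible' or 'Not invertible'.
\text{Not invertible}

The MA(q) characteristic polynomial is P(z) = 1 - 1.036z - 0.396z^2.
Invertibility requires all roots to lie outside the unit circle, i.e. |z| > 1 for every root.
Set 1 + (-1.036) z + (-0.396) z^2 = 0, i.e. a z^2 + b z + c = 0 with a = -0.396, b = -1.036, c = 1.
Discriminant D = b^2 - 4ac = (-1.036)^2 - 4*(-0.396)*1 = 1.073296 - (-1.584) = 2.657296.
D >= 0, so the roots are real: z = (-b +/- sqrt(D)) / (2a) = (1.036 +/- 1.630121) / (-0.792).
  z_1 = (1.036 + 1.630121) / (-0.792) = -3.3663,   |z_1| = 3.3663.
  z_2 = (1.036 - 1.630121) / (-0.792) = 0.7502,   |z_2| = 0.7502.
Moduli of all roots: 3.3663, 0.7502.
All moduli strictly greater than 1? No.
Verdict: Not invertible.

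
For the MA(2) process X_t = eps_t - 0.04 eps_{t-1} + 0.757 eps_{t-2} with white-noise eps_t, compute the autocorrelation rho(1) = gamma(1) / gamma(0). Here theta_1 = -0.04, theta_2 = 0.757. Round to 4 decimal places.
\rho(1) = -0.0446

For an MA(q) process with theta_0 = 1, the autocovariance is
  gamma(k) = sigma^2 * sum_{i=0..q-k} theta_i * theta_{i+k},
and rho(k) = gamma(k) / gamma(0). Sigma^2 cancels.
  numerator   = (1)*(-0.04) + (-0.04)*(0.757) = -0.07028.
  denominator = (1)^2 + (-0.04)^2 + (0.757)^2 = 1.574649.
  rho(1) = -0.07028 / 1.574649 = -0.0446.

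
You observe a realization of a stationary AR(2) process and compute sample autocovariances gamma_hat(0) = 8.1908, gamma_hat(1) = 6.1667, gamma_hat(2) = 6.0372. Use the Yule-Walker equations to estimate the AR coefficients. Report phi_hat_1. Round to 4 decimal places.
\hat\phi_{1} = 0.4570

The Yule-Walker equations for an AR(p) process read, in matrix form,
  Gamma_p phi = r_p,   with   (Gamma_p)_{ij} = gamma(|i - j|),
                       (r_p)_i = gamma(i),   i,j = 1..p.
Substitute the sample gammas (Toeplitz matrix and right-hand side of size 2):
  Gamma_p = [[8.1908, 6.1667], [6.1667, 8.1908]]
  r_p     = [6.1667, 6.0372]
Written out:
  8.1908 phi_1 + 6.1667 phi_2 = 6.1667
  6.1667 phi_1 + 8.1908 phi_2 = 6.0372
Solve by Cramer's rule:
  det = gamma(0)^2 - gamma(1)^2 = (8.1908)^2 - (6.1667)^2 = 67.08920464 - 38.02818889 = 29.06101575
  phi_hat_1 = [gamma(1) gamma(0) - gamma(1) gamma(2)] / det = [(6.1667)(8.1908) - (6.1667)(6.0372)] / 29.06101575 = 13.28060512 / 29.06101575 = 0.457
  phi_hat_2 = [gamma(0) gamma(2) - gamma(1)^2] / det = [(8.1908)(6.0372) - (6.1667)^2] / 29.06101575 = 11.42130887 / 29.06101575 = 0.393
So phi_hat = [0.4570, 0.3930].
Therefore phi_hat_1 = 0.4570.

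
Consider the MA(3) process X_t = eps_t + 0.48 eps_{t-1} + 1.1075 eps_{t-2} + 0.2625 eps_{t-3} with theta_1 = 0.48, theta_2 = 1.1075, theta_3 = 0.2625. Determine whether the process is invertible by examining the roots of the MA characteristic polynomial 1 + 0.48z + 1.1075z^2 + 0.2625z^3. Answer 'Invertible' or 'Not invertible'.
\text{Not invertible}

The MA(q) characteristic polynomial is P(z) = 1 + 0.48z + 1.1075z^2 + 0.2625z^3.
Invertibility requires all roots to lie outside the unit circle, i.e. |z| > 1 for every root.
Degree 3: look for a simple real root z0 first, then factor out (1 - z/z0) and solve the remaining quadratic.
Testing z0 = -4: P(-4) = 1 + (0.48)(-4) + (1.1075)(-4)^2 + (0.2625)(-4)^3
  = 1 + (-1.92) + (17.72) + (-16.8) = 0.  So z_0 = -4 is a root, |z_0| = 4.
Divide out the factor (1 + 0.25 z) = (1 - z/z0) (since 1/z0 = -0.25):
  P(z) = (1 + 0.25 z)(1 + (0.23) z + (1.05) z^2)
  [check: z-coef 0.23 - (-0.25) = 0.48; z^2-coef 1.05 - (-0.25)(0.23) = 1.1075; z^3-coef -(-0.25)(1.05) = 0.2625.]
Remaining roots from the quadratic factor 1 + (0.23) z + (1.05) z^2:
  Set 1 + (0.23) z + (1.05) z^2 = 0, i.e. a z^2 + b z + c = 0 with a = 1.05, b = 0.23, c = 1.
  Discriminant D = b^2 - 4ac = (0.23)^2 - 4*(1.05)*1 = 0.0529 - (4.2) = -4.1471.
  D < 0, so the roots are the complex-conjugate pair z = (-b +/- i sqrt(-D)) / (2a) = -0.1095 +/- 0.9697i.
  For a conjugate pair |z|^2 = z * conj(z) = (product of roots) = c/a = 1/(1.05) = 0.952381, so |z| = sqrt(0.952381) = 0.9759 for both roots.
Moduli of all roots: 4.0000, 0.9759, 0.9759.
All moduli strictly greater than 1? No.
Verdict: Not invertible.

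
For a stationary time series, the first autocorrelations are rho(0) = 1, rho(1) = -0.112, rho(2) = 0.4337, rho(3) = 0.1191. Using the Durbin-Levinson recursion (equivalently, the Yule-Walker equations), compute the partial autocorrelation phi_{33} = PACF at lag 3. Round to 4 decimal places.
\phi_{33} = 0.2410

The PACF at lag k is phi_{kk}, the last component of the solution
to the Yule-Walker system G_k phi = r_k where
  (G_k)_{ij} = rho(|i - j|), (r_k)_i = rho(i), i,j = 1..k.
Equivalently, Durbin-Levinson gives phi_{kk} iteratively:
  phi_{11} = rho(1)
  phi_{kk} = [rho(k) - sum_{j=1..k-1} phi_{k-1,j} rho(k-j)]
            / [1 - sum_{j=1..k-1} phi_{k-1,j} rho(j)],
  phi_{k,j} = phi_{k-1,j} - phi_{kk} phi_{k-1,k-j},  j = 1..k-1.
Step k = 1:
  phi_11 = rho(1) = -0.112.
Step k = 2:
  phi_22 = [rho(2) - phi_11 rho(1)] / [1 - phi_11 rho(1)] = [0.4337 - (-0.112)(-0.112)] / [1 - (-0.112)(-0.112)]
         = 0.421156 / 0.987456 = 0.426506.
  Update: phi_21 = phi_11 - phi_22 phi_11 = -0.112 - (0.426506)(-0.112) = -0.064231.
Step k = 3:
  phi_33 = [rho(3) - phi_21 rho(2) - phi_22 rho(1)] / [1 - phi_21 rho(1) - phi_22 rho(2)]
    numerator   = 0.1191 - (-0.064231)(0.4337) - (0.426506)(-0.112) = 0.1947258
    denominator = 1 - (-0.064231)(-0.112) - (0.426506)(0.4337) = 0.8078304
  phi_33 = 0.1947258 / 0.8078304 = 0.241.
Therefore phi_{33} = 0.2410.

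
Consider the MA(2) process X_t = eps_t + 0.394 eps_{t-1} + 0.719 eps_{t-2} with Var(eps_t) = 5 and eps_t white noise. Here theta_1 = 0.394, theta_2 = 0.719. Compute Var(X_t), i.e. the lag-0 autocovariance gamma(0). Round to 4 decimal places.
\gamma(0) = 8.3610

For an MA(q) process X_t = eps_t + sum_i theta_i eps_{t-i} with
Var(eps_t) = sigma^2, the variance is
  gamma(0) = sigma^2 * (1 + sum_i theta_i^2).
  sum_i theta_i^2 = (0.394)^2 + (0.719)^2 = 0.155236 + 0.516961 = 0.672197.
  gamma(0) = 5 * (1 + 0.672197) = 5 * 1.672197 = 8.360985, which rounds to 8.3610.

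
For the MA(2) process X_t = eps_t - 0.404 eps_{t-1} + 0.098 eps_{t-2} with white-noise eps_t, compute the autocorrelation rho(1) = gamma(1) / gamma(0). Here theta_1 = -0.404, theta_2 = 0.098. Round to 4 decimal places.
\rho(1) = -0.3782

For an MA(q) process with theta_0 = 1, the autocovariance is
  gamma(k) = sigma^2 * sum_{i=0..q-k} theta_i * theta_{i+k},
and rho(k) = gamma(k) / gamma(0). Sigma^2 cancels.
  numerator   = (1)*(-0.404) + (-0.404)*(0.098) = -0.443592.
  denominator = (1)^2 + (-0.404)^2 + (0.098)^2 = 1.17282.
  rho(1) = -0.443592 / 1.17282 = -0.3782.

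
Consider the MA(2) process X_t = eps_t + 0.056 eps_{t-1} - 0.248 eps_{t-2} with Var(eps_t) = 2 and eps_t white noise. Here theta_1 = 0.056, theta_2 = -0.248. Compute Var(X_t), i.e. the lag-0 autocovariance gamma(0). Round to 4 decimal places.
\gamma(0) = 2.1293

For an MA(q) process X_t = eps_t + sum_i theta_i eps_{t-i} with
Var(eps_t) = sigma^2, the variance is
  gamma(0) = sigma^2 * (1 + sum_i theta_i^2).
  sum_i theta_i^2 = (0.056)^2 + (-0.248)^2 = 0.003136 + 0.061504 = 0.06464.
  gamma(0) = 2 * (1 + 0.06464) = 2 * 1.06464 = 2.12928, which rounds to 2.1293.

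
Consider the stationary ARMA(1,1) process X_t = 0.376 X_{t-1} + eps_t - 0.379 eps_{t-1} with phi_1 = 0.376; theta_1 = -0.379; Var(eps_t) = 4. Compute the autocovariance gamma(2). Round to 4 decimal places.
\gamma(2) = -0.0045

Multiply the model equation by X_{t-k} and take expectations. With theta_0 = psi_0 = 1 and psi_j the MA(infinity) weights, this gives
  gamma(k) - sum_i phi_i gamma(k-i) = c_k,
  c_k = sigma^2 * sum_{j=k..q} theta_j psi_{j-k}   (c_k = 0 for k > q),
using gamma(-m) = gamma(m).
psi-weights needed (psi_j = theta_j + sum_i phi_i psi_{j-i}):
  psi_1 = theta_1 + phi_1 = -0.379 + (0.376) = -0.003
Right-hand sides:
  c_0 = sigma^2 (1 + theta_1 psi_1) = 4 * (1 + (-0.379)(-0.003)) = 4 * 1.001137 = 4.004548
  c_1 = sigma^2 theta_1 = 4 * (-0.379) = -1.516
  c_2 = 0
Equations for k = 0 and k = 1 (AR order 1):
  gamma(0) = phi_1 gamma(1) + c_0
  gamma(1) = phi_1 gamma(0) + c_1
Substituting the second into the first: gamma(0) (1 - phi_1^2) = c_0 + phi_1 c_1, so
  gamma(0) = (c_0 + phi_1 c_1) / (1 - phi_1^2) = (4.004548 + (0.376)(-1.516)) / (1 - (0.376)^2) = 3.434532 / 0.858624 = 4.000042.
  gamma(1) = phi_1 gamma(0) + c_1 = (0.376)(4.000042) + (-1.516) = -0.011984.
For k = 2 (> q): gamma(2) = phi_1 gamma(1) = (0.376)(-0.011984) = -0.004506.
Therefore gamma(2) = -0.0045 (to 4 decimal places).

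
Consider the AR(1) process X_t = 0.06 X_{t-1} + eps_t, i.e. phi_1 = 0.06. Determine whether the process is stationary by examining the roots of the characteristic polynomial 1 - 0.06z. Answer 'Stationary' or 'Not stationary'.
\text{Stationary}

The AR(p) characteristic polynomial is P(z) = 1 - 0.06z.
Stationarity requires all roots to lie outside the unit circle, i.e. |z| > 1 for every root.
This is linear in z: 1 + (-0.06) z = 0  =>  z = -1/(-0.06) = 16.666667,  |z| = 16.666667.
Moduli of all roots: 16.6667.
All moduli strictly greater than 1? Yes.
Verdict: Stationary.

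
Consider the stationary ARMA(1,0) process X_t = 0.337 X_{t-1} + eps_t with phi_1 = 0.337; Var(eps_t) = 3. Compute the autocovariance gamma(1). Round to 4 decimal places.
\gamma(1) = 1.1405

Multiply the model equation by X_{t-k} and take expectations. With theta_0 = psi_0 = 1 and psi_j the MA(infinity) weights, this gives
  gamma(k) - sum_i phi_i gamma(k-i) = c_k,
  c_k = sigma^2 * sum_{j=k..q} theta_j psi_{j-k}   (c_k = 0 for k > q),
using gamma(-m) = gamma(m).
Pure AR (q = 0): c_0 = sigma^2 = 3, c_k = 0 for k >= 1.
Equations for k = 0 and k = 1 (AR order 1):
  gamma(0) = phi_1 gamma(1) + c_0
  gamma(1) = phi_1 gamma(0) + c_1
Substituting the second into the first: gamma(0) (1 - phi_1^2) = c_0 + phi_1 c_1, so
  gamma(0) = c_0 / (1 - phi_1^2) = 3 / (1 - (0.337)^2) = 3 / 0.886431 = 3.384358.
  gamma(1) = phi_1 gamma(0) = (0.337)(3.384358) = 1.140529.
Therefore gamma(1) = 1.1405 (to 4 decimal places).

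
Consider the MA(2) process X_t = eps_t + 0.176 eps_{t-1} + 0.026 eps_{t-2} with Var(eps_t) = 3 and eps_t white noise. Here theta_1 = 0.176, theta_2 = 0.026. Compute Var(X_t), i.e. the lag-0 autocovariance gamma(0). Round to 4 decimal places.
\gamma(0) = 3.0950

For an MA(q) process X_t = eps_t + sum_i theta_i eps_{t-i} with
Var(eps_t) = sigma^2, the variance is
  gamma(0) = sigma^2 * (1 + sum_i theta_i^2).
  sum_i theta_i^2 = (0.176)^2 + (0.026)^2 = 0.030976 + 0.000676 = 0.031652.
  gamma(0) = 3 * (1 + 0.031652) = 3 * 1.031652 = 3.094956, which rounds to 3.0950.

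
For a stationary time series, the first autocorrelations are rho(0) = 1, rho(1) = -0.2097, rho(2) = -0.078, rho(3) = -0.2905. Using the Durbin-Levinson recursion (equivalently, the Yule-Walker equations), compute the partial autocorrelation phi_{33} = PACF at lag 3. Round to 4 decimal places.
\phi_{33} = -0.3569

The PACF at lag k is phi_{kk}, the last component of the solution
to the Yule-Walker system G_k phi = r_k where
  (G_k)_{ij} = rho(|i - j|), (r_k)_i = rho(i), i,j = 1..k.
Equivalently, Durbin-Levinson gives phi_{kk} iteratively:
  phi_{11} = rho(1)
  phi_{kk} = [rho(k) - sum_{j=1..k-1} phi_{k-1,j} rho(k-j)]
            / [1 - sum_{j=1..k-1} phi_{k-1,j} rho(j)],
  phi_{k,j} = phi_{k-1,j} - phi_{kk} phi_{k-1,k-j},  j = 1..k-1.
Step k = 1:
  phi_11 = rho(1) = -0.2097.
Step k = 2:
  phi_22 = [rho(2) - phi_11 rho(1)] / [1 - phi_11 rho(1)] = [-0.078 - (-0.2097)(-0.2097)] / [1 - (-0.2097)(-0.2097)]
         = -0.12197409 / 0.95602591 = -0.127585.
  Update: phi_21 = phi_11 - phi_22 phi_11 = -0.2097 - (-0.127585)(-0.2097) = -0.236454.
Step k = 3:
  phi_33 = [rho(3) - phi_21 rho(2) - phi_22 rho(1)] / [1 - phi_21 rho(1) - phi_22 rho(2)]
    numerator   = -0.2905 - (-0.236454)(-0.078) - (-0.127585)(-0.2097) = -0.33569792
    denominator = 1 - (-0.236454)(-0.2097) - (-0.127585)(-0.078) = 0.94046391
  phi_33 = -0.33569792 / 0.94046391 = -0.3569.
Therefore phi_{33} = -0.3569.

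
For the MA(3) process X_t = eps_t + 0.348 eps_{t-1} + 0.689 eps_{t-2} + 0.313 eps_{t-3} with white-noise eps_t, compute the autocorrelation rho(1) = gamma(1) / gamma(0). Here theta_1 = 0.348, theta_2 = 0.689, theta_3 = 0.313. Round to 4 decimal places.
\rho(1) = 0.4743

For an MA(q) process with theta_0 = 1, the autocovariance is
  gamma(k) = sigma^2 * sum_{i=0..q-k} theta_i * theta_{i+k},
and rho(k) = gamma(k) / gamma(0). Sigma^2 cancels.
  numerator   = (1)*(0.348) + (0.348)*(0.689) + (0.689)*(0.313) = 0.803429.
  denominator = (1)^2 + (0.348)^2 + (0.689)^2 + (0.313)^2 = 1.693794.
  rho(1) = 0.803429 / 1.693794 = 0.4743.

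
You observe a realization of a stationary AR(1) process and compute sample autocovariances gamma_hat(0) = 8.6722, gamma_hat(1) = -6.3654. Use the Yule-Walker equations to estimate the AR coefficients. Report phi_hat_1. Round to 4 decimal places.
\hat\phi_{1} = -0.7340

The Yule-Walker equations for an AR(p) process read, in matrix form,
  Gamma_p phi = r_p,   with   (Gamma_p)_{ij} = gamma(|i - j|),
                       (r_p)_i = gamma(i),   i,j = 1..p.
Substitute the sample gammas (Toeplitz matrix and right-hand side of size 1):
  Gamma_p = [[8.6722]]
  r_p     = [-6.3654]
With p = 1 this is the single equation gamma(0) phi_1 = gamma(1):
  phi_hat_1 = gamma(1) / gamma(0) = -6.3654 / 8.6722 = -0.7340.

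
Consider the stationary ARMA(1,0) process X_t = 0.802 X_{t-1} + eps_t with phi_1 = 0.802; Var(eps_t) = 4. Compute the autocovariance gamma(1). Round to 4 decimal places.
\gamma(1) = 8.9911

Multiply the model equation by X_{t-k} and take expectations. With theta_0 = psi_0 = 1 and psi_j the MA(infinity) weights, this gives
  gamma(k) - sum_i phi_i gamma(k-i) = c_k,
  c_k = sigma^2 * sum_{j=k..q} theta_j psi_{j-k}   (c_k = 0 for k > q),
using gamma(-m) = gamma(m).
Pure AR (q = 0): c_0 = sigma^2 = 4, c_k = 0 for k >= 1.
Equations for k = 0 and k = 1 (AR order 1):
  gamma(0) = phi_1 gamma(1) + c_0
  gamma(1) = phi_1 gamma(0) + c_1
Substituting the second into the first: gamma(0) (1 - phi_1^2) = c_0 + phi_1 c_1, so
  gamma(0) = c_0 / (1 - phi_1^2) = 4 / (1 - (0.802)^2) = 4 / 0.356796 = 11.210888.
  gamma(1) = phi_1 gamma(0) = (0.802)(11.210888) = 8.991132.
Therefore gamma(1) = 8.9911 (to 4 decimal places).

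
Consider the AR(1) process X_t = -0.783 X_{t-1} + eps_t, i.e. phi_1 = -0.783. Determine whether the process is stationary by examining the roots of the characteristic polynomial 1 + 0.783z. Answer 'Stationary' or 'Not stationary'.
\text{Stationary}

The AR(p) characteristic polynomial is P(z) = 1 + 0.783z.
Stationarity requires all roots to lie outside the unit circle, i.e. |z| > 1 for every root.
This is linear in z: 1 + (0.783) z = 0  =>  z = -1/(0.783) = -1.277139,  |z| = 1.277139.
Moduli of all roots: 1.2771.
All moduli strictly greater than 1? Yes.
Verdict: Stationary.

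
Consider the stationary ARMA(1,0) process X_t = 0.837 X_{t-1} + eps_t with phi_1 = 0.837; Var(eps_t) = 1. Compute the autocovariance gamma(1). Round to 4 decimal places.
\gamma(1) = 2.7953

Multiply the model equation by X_{t-k} and take expectations. With theta_0 = psi_0 = 1 and psi_j the MA(infinity) weights, this gives
  gamma(k) - sum_i phi_i gamma(k-i) = c_k,
  c_k = sigma^2 * sum_{j=k..q} theta_j psi_{j-k}   (c_k = 0 for k > q),
using gamma(-m) = gamma(m).
Pure AR (q = 0): c_0 = sigma^2 = 1, c_k = 0 for k >= 1.
Equations for k = 0 and k = 1 (AR order 1):
  gamma(0) = phi_1 gamma(1) + c_0
  gamma(1) = phi_1 gamma(0) + c_1
Substituting the second into the first: gamma(0) (1 - phi_1^2) = c_0 + phi_1 c_1, so
  gamma(0) = c_0 / (1 - phi_1^2) = 1 / (1 - (0.837)^2) = 1 / 0.299431 = 3.339668.
  gamma(1) = phi_1 gamma(0) = (0.837)(3.339668) = 2.795302.
Therefore gamma(1) = 2.7953 (to 4 decimal places).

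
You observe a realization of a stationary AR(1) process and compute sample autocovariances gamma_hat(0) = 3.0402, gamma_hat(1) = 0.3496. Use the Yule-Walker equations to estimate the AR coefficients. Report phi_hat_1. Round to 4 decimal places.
\hat\phi_{1} = 0.1150

The Yule-Walker equations for an AR(p) process read, in matrix form,
  Gamma_p phi = r_p,   with   (Gamma_p)_{ij} = gamma(|i - j|),
                       (r_p)_i = gamma(i),   i,j = 1..p.
Substitute the sample gammas (Toeplitz matrix and right-hand side of size 1):
  Gamma_p = [[3.0402]]
  r_p     = [0.3496]
With p = 1 this is the single equation gamma(0) phi_1 = gamma(1):
  phi_hat_1 = gamma(1) / gamma(0) = 0.3496 / 3.0402 = 0.1150.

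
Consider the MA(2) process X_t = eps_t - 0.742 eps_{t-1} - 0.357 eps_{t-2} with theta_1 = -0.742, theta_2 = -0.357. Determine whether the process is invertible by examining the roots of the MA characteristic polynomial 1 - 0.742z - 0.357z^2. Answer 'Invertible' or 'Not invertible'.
\text{Not invertible}

The MA(q) characteristic polynomial is P(z) = 1 - 0.742z - 0.357z^2.
Invertibility requires all roots to lie outside the unit circle, i.e. |z| > 1 for every root.
Set 1 + (-0.742) z + (-0.357) z^2 = 0, i.e. a z^2 + b z + c = 0 with a = -0.357, b = -0.742, c = 1.
Discriminant D = b^2 - 4ac = (-0.742)^2 - 4*(-0.357)*1 = 0.550564 - (-1.428) = 1.978564.
D >= 0, so the roots are real: z = (-b +/- sqrt(D)) / (2a) = (0.742 +/- 1.406614) / (-0.714).
  z_1 = (0.742 + 1.406614) / (-0.714) = -3.0093,   |z_1| = 3.0093.
  z_2 = (0.742 - 1.406614) / (-0.714) = 0.9308,   |z_2| = 0.9308.
Moduli of all roots: 3.0093, 0.9308.
All moduli strictly greater than 1? No.
Verdict: Not invertible.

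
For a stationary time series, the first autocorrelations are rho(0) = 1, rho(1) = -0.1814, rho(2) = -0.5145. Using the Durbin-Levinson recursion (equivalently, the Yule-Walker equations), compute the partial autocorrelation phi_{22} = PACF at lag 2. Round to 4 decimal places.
\phi_{22} = -0.5660

The PACF at lag k is phi_{kk}, the last component of the solution
to the Yule-Walker system G_k phi = r_k where
  (G_k)_{ij} = rho(|i - j|), (r_k)_i = rho(i), i,j = 1..k.
Equivalently, Durbin-Levinson gives phi_{kk} iteratively:
  phi_{11} = rho(1)
  phi_{kk} = [rho(k) - sum_{j=1..k-1} phi_{k-1,j} rho(k-j)]
            / [1 - sum_{j=1..k-1} phi_{k-1,j} rho(j)],
  phi_{k,j} = phi_{k-1,j} - phi_{kk} phi_{k-1,k-j},  j = 1..k-1.
Step k = 1:
  phi_11 = rho(1) = -0.1814.
Step k = 2:
  phi_22 = [rho(2) - phi_11 rho(1)] / [1 - phi_11 rho(1)] = [-0.5145 - (-0.1814)(-0.1814)] / [1 - (-0.1814)(-0.1814)]
         = -0.54740596 / 0.96709404 = -0.566.
Therefore phi_{22} = -0.5660.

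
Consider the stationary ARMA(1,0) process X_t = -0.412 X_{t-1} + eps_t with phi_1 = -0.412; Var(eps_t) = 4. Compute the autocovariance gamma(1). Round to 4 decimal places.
\gamma(1) = -1.9849

Multiply the model equation by X_{t-k} and take expectations. With theta_0 = psi_0 = 1 and psi_j the MA(infinity) weights, this gives
  gamma(k) - sum_i phi_i gamma(k-i) = c_k,
  c_k = sigma^2 * sum_{j=k..q} theta_j psi_{j-k}   (c_k = 0 for k > q),
using gamma(-m) = gamma(m).
Pure AR (q = 0): c_0 = sigma^2 = 4, c_k = 0 for k >= 1.
Equations for k = 0 and k = 1 (AR order 1):
  gamma(0) = phi_1 gamma(1) + c_0
  gamma(1) = phi_1 gamma(0) + c_1
Substituting the second into the first: gamma(0) (1 - phi_1^2) = c_0 + phi_1 c_1, so
  gamma(0) = c_0 / (1 - phi_1^2) = 4 / (1 - (-0.412)^2) = 4 / 0.830256 = 4.817791.
  gamma(1) = phi_1 gamma(0) = (-0.412)(4.817791) = -1.98493.
Therefore gamma(1) = -1.9849 (to 4 decimal places).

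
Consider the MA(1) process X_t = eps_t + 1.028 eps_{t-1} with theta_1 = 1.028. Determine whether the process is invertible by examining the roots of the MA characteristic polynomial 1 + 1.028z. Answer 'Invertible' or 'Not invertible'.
\text{Not invertible}

The MA(q) characteristic polynomial is P(z) = 1 + 1.028z.
Invertibility requires all roots to lie outside the unit circle, i.e. |z| > 1 for every root.
This is linear in z: 1 + (1.028) z = 0  =>  z = -1/(1.028) = -0.972763,  |z| = 0.972763.
Moduli of all roots: 0.9728.
All moduli strictly greater than 1? No.
Verdict: Not invertible.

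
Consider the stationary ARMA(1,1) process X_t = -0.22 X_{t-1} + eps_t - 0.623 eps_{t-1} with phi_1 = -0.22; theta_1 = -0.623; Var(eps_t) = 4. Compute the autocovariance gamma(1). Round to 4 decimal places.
\gamma(1) = -4.0292

Multiply the model equation by X_{t-k} and take expectations. With theta_0 = psi_0 = 1 and psi_j the MA(infinity) weights, this gives
  gamma(k) - sum_i phi_i gamma(k-i) = c_k,
  c_k = sigma^2 * sum_{j=k..q} theta_j psi_{j-k}   (c_k = 0 for k > q),
using gamma(-m) = gamma(m).
psi-weights needed (psi_j = theta_j + sum_i phi_i psi_{j-i}):
  psi_1 = theta_1 + phi_1 = -0.623 + (-0.22) = -0.843
Right-hand sides:
  c_0 = sigma^2 (1 + theta_1 psi_1) = 4 * (1 + (-0.623)(-0.843)) = 4 * 1.525189 = 6.100756
  c_1 = sigma^2 theta_1 = 4 * (-0.623) = -2.492
  c_2 = 0
Equations for k = 0 and k = 1 (AR order 1):
  gamma(0) = phi_1 gamma(1) + c_0
  gamma(1) = phi_1 gamma(0) + c_1
Substituting the second into the first: gamma(0) (1 - phi_1^2) = c_0 + phi_1 c_1, so
  gamma(0) = (c_0 + phi_1 c_1) / (1 - phi_1^2) = (6.100756 + (-0.22)(-2.492)) / (1 - (-0.22)^2) = 6.648996 / 0.9516 = 6.987175.
  gamma(1) = phi_1 gamma(0) + c_1 = (-0.22)(6.987175) + (-2.492) = -4.029179.
Therefore gamma(1) = -4.0292 (to 4 decimal places).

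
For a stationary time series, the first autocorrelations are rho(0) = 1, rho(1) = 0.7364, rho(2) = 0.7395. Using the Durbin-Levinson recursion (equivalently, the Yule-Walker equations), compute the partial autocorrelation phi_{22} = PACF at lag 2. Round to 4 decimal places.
\phi_{22} = 0.4309

The PACF at lag k is phi_{kk}, the last component of the solution
to the Yule-Walker system G_k phi = r_k where
  (G_k)_{ij} = rho(|i - j|), (r_k)_i = rho(i), i,j = 1..k.
Equivalently, Durbin-Levinson gives phi_{kk} iteratively:
  phi_{11} = rho(1)
  phi_{kk} = [rho(k) - sum_{j=1..k-1} phi_{k-1,j} rho(k-j)]
            / [1 - sum_{j=1..k-1} phi_{k-1,j} rho(j)],
  phi_{k,j} = phi_{k-1,j} - phi_{kk} phi_{k-1,k-j},  j = 1..k-1.
Step k = 1:
  phi_11 = rho(1) = 0.7364.
Step k = 2:
  phi_22 = [rho(2) - phi_11 rho(1)] / [1 - phi_11 rho(1)] = [0.7395 - (0.7364)(0.7364)] / [1 - (0.7364)(0.7364)]
         = 0.19721504 / 0.45771504 = 0.4309.
Therefore phi_{22} = 0.4309.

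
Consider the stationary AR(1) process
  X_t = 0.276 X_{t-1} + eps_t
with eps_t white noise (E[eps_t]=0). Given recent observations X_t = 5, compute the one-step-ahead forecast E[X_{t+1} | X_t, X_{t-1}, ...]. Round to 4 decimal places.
E[X_{t+1} \mid \mathcal F_t] = 1.3800

For an AR(p) model X_t = c + sum_i phi_i X_{t-i} + eps_t, the
one-step-ahead conditional mean is
  E[X_{t+1} | X_t, ...] = c + sum_i phi_i X_{t+1-i}.
Substitute known values:
  E[X_{t+1} | ...] = (0.276) * (5)
                   = 1.3800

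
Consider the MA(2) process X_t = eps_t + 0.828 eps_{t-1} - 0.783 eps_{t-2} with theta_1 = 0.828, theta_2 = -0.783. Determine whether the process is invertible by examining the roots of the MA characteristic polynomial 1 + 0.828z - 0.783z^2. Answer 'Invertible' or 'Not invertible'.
\text{Not invertible}

The MA(q) characteristic polynomial is P(z) = 1 + 0.828z - 0.783z^2.
Invertibility requires all roots to lie outside the unit circle, i.e. |z| > 1 for every root.
Set 1 + (0.828) z + (-0.783) z^2 = 0, i.e. a z^2 + b z + c = 0 with a = -0.783, b = 0.828, c = 1.
Discriminant D = b^2 - 4ac = (0.828)^2 - 4*(-0.783)*1 = 0.685584 - (-3.132) = 3.817584.
D >= 0, so the roots are real: z = (-b +/- sqrt(D)) / (2a) = (-0.828 +/- 1.953864) / (-1.566).
  z_1 = (-0.828 + 1.953864) / (-1.566) = -0.7189,   |z_1| = 0.7189.
  z_2 = (-0.828 - 1.953864) / (-1.566) = 1.7764,   |z_2| = 1.7764.
Moduli of all roots: 0.7189, 1.7764.
All moduli strictly greater than 1? No.
Verdict: Not invertible.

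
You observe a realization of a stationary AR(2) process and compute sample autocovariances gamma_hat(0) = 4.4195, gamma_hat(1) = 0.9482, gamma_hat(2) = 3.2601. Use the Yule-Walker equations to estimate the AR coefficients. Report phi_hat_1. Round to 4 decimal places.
\hat\phi_{1} = 0.0590

The Yule-Walker equations for an AR(p) process read, in matrix form,
  Gamma_p phi = r_p,   with   (Gamma_p)_{ij} = gamma(|i - j|),
                       (r_p)_i = gamma(i),   i,j = 1..p.
Substitute the sample gammas (Toeplitz matrix and right-hand side of size 2):
  Gamma_p = [[4.4195, 0.9482], [0.9482, 4.4195]]
  r_p     = [0.9482, 3.2601]
Written out:
  4.4195 phi_1 + 0.9482 phi_2 = 0.9482
  0.9482 phi_1 + 4.4195 phi_2 = 3.2601
Solve by Cramer's rule:
  det = gamma(0)^2 - gamma(1)^2 = (4.4195)^2 - (0.9482)^2 = 19.53198025 - 0.89908324 = 18.63289701
  phi_hat_1 = [gamma(1) gamma(0) - gamma(1) gamma(2)] / det = [(0.9482)(4.4195) - (0.9482)(3.2601)] / 18.63289701 = 1.09934308 / 18.63289701 = 0.059
  phi_hat_2 = [gamma(0) gamma(2) - gamma(1)^2] / det = [(4.4195)(3.2601) - (0.9482)^2] / 18.63289701 = 13.50892871 / 18.63289701 = 0.725
So phi_hat = [0.0590, 0.7250].
Therefore phi_hat_1 = 0.0590.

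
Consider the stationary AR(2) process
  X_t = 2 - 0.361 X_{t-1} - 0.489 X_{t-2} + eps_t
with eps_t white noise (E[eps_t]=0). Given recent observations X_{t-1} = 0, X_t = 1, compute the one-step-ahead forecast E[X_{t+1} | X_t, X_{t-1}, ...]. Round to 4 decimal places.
E[X_{t+1} \mid \mathcal F_t] = 1.6390

For an AR(p) model X_t = c + sum_i phi_i X_{t-i} + eps_t, the
one-step-ahead conditional mean is
  E[X_{t+1} | X_t, ...] = c + sum_i phi_i X_{t+1-i}.
Substitute known values:
  E[X_{t+1} | ...] = 2 + (-0.361) * (1) + (-0.489) * (0)
                   = 1.6390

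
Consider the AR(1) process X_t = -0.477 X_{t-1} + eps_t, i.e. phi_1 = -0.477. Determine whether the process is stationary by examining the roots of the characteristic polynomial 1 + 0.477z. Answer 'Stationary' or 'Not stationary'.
\text{Stationary}

The AR(p) characteristic polynomial is P(z) = 1 + 0.477z.
Stationarity requires all roots to lie outside the unit circle, i.e. |z| > 1 for every root.
This is linear in z: 1 + (0.477) z = 0  =>  z = -1/(0.477) = -2.096436,  |z| = 2.096436.
Moduli of all roots: 2.0964.
All moduli strictly greater than 1? Yes.
Verdict: Stationary.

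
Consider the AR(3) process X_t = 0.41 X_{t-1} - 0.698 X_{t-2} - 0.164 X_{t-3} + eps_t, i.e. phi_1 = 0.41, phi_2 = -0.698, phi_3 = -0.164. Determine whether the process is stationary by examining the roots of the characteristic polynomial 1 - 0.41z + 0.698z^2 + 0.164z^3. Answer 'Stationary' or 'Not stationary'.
\text{Stationary}

The AR(p) characteristic polynomial is P(z) = 1 - 0.41z + 0.698z^2 + 0.164z^3.
Stationarity requires all roots to lie outside the unit circle, i.e. |z| > 1 for every root.
Degree 3: look for a simple real root z0 first, then factor out (1 - z/z0) and solve the remaining quadratic.
Testing z0 = -5: P(-5) = 1 + (-0.41)(-5) + (0.698)(-5)^2 + (0.164)(-5)^3
  = 1 + (2.05) + (17.45) + (-20.5) = 0.  So z_0 = -5 is a root, |z_0| = 5.
Divide out the factor (1 + 0.2 z) = (1 - z/z0) (since 1/z0 = -0.2):
  P(z) = (1 + 0.2 z)(1 + (-0.61) z + (0.82) z^2)
  [check: z-coef -0.61 - (-0.2) = -0.41; z^2-coef 0.82 - (-0.2)(-0.61) = 0.698; z^3-coef -(-0.2)(0.82) = 0.164.]
Remaining roots from the quadratic factor 1 + (-0.61) z + (0.82) z^2:
  Set 1 + (-0.61) z + (0.82) z^2 = 0, i.e. a z^2 + b z + c = 0 with a = 0.82, b = -0.61, c = 1.
  Discriminant D = b^2 - 4ac = (-0.61)^2 - 4*(0.82)*1 = 0.3721 - (3.28) = -2.9079.
  D < 0, so the roots are the complex-conjugate pair z = (-b +/- i sqrt(-D)) / (2a) = 0.372 +/- 1.0398i.
  For a conjugate pair |z|^2 = z * conj(z) = (product of roots) = c/a = 1/(0.82) = 1.219512, so |z| = sqrt(1.219512) = 1.1043 for both roots.
Moduli of all roots: 5.0000, 1.1043, 1.1043.
All moduli strictly greater than 1? Yes.
Verdict: Stationary.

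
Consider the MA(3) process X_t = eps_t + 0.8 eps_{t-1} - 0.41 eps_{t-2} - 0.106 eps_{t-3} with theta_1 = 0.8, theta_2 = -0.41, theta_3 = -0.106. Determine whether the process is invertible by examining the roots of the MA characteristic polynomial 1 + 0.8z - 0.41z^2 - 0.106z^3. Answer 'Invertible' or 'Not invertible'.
\text{Not invertible}

The MA(q) characteristic polynomial is P(z) = 1 + 0.8z - 0.41z^2 - 0.106z^3.
Invertibility requires all roots to lie outside the unit circle, i.e. |z| > 1 for every root.
Degree 3: look for a simple real root z0 first, then factor out (1 - z/z0) and solve the remaining quadratic.
Testing z0 = -5: P(-5) = 1 + (0.8)(-5) + (-0.41)(-5)^2 + (-0.106)(-5)^3
  = 1 + (-4) + (-10.25) + (13.25) = 0.  So z_0 = -5 is a root, |z_0| = 5.
Divide out the factor (1 + 0.2 z) = (1 - z/z0) (since 1/z0 = -0.2):
  P(z) = (1 + 0.2 z)(1 + (0.6) z + (-0.53) z^2)
  [check: z-coef 0.6 - (-0.2) = 0.8; z^2-coef -0.53 - (-0.2)(0.6) = -0.41; z^3-coef -(-0.2)(-0.53) = -0.106.]
Remaining roots from the quadratic factor 1 + (0.6) z + (-0.53) z^2:
  Set 1 + (0.6) z + (-0.53) z^2 = 0, i.e. a z^2 + b z + c = 0 with a = -0.53, b = 0.6, c = 1.
  Discriminant D = b^2 - 4ac = (0.6)^2 - 4*(-0.53)*1 = 0.36 - (-2.12) = 2.48.
  D >= 0, so the roots are real: z = (-b +/- sqrt(D)) / (2a) = (-0.6 +/- 1.574802) / (-1.06).
    z_1 = (-0.6 + 1.574802) / (-1.06) = -0.9196,   |z_1| = 0.9196.
    z_2 = (-0.6 - 1.574802) / (-1.06) = 2.0517,   |z_2| = 2.0517.
Moduli of all roots: 5.0000, 0.9196, 2.0517.
All moduli strictly greater than 1? No.
Verdict: Not invertible.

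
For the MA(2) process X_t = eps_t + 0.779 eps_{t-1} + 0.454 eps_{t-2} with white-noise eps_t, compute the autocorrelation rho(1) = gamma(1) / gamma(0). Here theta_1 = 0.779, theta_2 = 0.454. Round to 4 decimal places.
\rho(1) = 0.6248

For an MA(q) process with theta_0 = 1, the autocovariance is
  gamma(k) = sigma^2 * sum_{i=0..q-k} theta_i * theta_{i+k},
and rho(k) = gamma(k) / gamma(0). Sigma^2 cancels.
  numerator   = (1)*(0.779) + (0.779)*(0.454) = 1.132666.
  denominator = (1)^2 + (0.779)^2 + (0.454)^2 = 1.812957.
  rho(1) = 1.132666 / 1.812957 = 0.6248.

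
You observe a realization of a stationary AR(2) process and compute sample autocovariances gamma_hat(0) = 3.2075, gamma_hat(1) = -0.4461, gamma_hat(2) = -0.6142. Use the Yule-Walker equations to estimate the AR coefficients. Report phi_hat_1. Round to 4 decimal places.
\hat\phi_{1} = -0.1690

The Yule-Walker equations for an AR(p) process read, in matrix form,
  Gamma_p phi = r_p,   with   (Gamma_p)_{ij} = gamma(|i - j|),
                       (r_p)_i = gamma(i),   i,j = 1..p.
Substitute the sample gammas (Toeplitz matrix and right-hand side of size 2):
  Gamma_p = [[3.2075, -0.4461], [-0.4461, 3.2075]]
  r_p     = [-0.4461, -0.6142]
Written out:
  3.2075 phi_1 - 0.4461 phi_2 = -0.4461
  -0.4461 phi_1 + 3.2075 phi_2 = -0.6142
Solve by Cramer's rule:
  det = gamma(0)^2 - gamma(1)^2 = (3.2075)^2 - (-0.4461)^2 = 10.28805625 - 0.19900521 = 10.08905104
  phi_hat_1 = [gamma(1) gamma(0) - gamma(1) gamma(2)] / det = [(-0.4461)(3.2075) - (-0.4461)(-0.6142)] / 10.08905104 = -1.70486037 / 10.08905104 = -0.169
  phi_hat_2 = [gamma(0) gamma(2) - gamma(1)^2] / det = [(3.2075)(-0.6142) - (-0.4461)^2] / 10.08905104 = -2.16905171 / 10.08905104 = -0.215
So phi_hat = [-0.1690, -0.2150].
Therefore phi_hat_1 = -0.1690.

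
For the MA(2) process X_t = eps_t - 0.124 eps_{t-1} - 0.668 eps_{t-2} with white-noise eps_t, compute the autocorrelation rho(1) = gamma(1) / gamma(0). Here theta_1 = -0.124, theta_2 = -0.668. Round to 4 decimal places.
\rho(1) = -0.0282

For an MA(q) process with theta_0 = 1, the autocovariance is
  gamma(k) = sigma^2 * sum_{i=0..q-k} theta_i * theta_{i+k},
and rho(k) = gamma(k) / gamma(0). Sigma^2 cancels.
  numerator   = (1)*(-0.124) + (-0.124)*(-0.668) = -0.041168.
  denominator = (1)^2 + (-0.124)^2 + (-0.668)^2 = 1.4616.
  rho(1) = -0.041168 / 1.4616 = -0.0282.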